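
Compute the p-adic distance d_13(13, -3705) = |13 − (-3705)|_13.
d_13(13, -3705) = 1/169

Step 1 — x − y = 13 − (-3705) = 3718. Step 2 — v_13(3718) = 2 (factor: 3718 = (13^2 · 22); the sign does not affect v_p). Step 3 — |x − y|_13 = 13^{-2} = 1/169.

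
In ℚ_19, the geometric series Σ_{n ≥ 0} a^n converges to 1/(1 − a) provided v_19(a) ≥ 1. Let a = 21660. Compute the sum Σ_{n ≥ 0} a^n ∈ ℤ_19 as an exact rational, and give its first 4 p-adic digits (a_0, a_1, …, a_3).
Σ a^n = 1/(1 − a) = -1/21659;  first 4 digits = (1, 0, 3, 3)

v_19(a) = 2 ≥ 1, so the series converges in ℤ_19 to 1/(1 − a) = 1/(1 − 21660) = -1/21659. Expand this rational in ℤ_19: compute digits iteratively via d_i = x_i mod 19, x_{i+1} = (x_i − d_i)/19. The first 4 digits are (1, 0, 3, 3).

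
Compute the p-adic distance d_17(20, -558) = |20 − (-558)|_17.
d_17(20, -558) = 1/289

Step 1 — x − y = 20 − (-558) = 578. Step 2 — v_17(578) = 2 (factor: 578 = (17^2 · 2); the sign does not affect v_p). Step 3 — |x − y|_17 = 17^{-2} = 1/289.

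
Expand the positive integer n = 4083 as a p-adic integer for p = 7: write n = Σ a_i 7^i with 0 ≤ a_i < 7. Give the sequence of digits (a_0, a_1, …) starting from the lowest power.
(a_0, a_1, …) = (2, 2, 6, 4, 1)

Repeated division by 7 gives the digits low-to-high: 4083 = 2 + 2·7^1 + 6·7^2 + 4·7^3 + 1·7^4. Digit sequence: (2, 2, 6, 4, 1).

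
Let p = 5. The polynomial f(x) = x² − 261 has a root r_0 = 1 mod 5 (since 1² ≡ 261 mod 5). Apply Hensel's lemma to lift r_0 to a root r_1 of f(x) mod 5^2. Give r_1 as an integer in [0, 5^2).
r_1 = 6 (mod 25)

Hensel's recurrence: r_{i+1} = r_i − f(r_i)·(f′(r_i))^{-1} mod 5^{i+2}, with f′(x) = 2x. Iterate:
  r_0 = 1 (mod 5)
  r_1 = 6 (mod 25)
Final: r_1 = 6, and one checks f(r_1) ≡ 0 mod 5^2.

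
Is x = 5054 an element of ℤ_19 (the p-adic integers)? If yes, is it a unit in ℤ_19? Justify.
x ∈ ℤ_19 but not a unit; v_19(x) = 2 > 0

ℤ_19 = {x ∈ ℚ_19 : v_19(x) ≥ 0} and ℤ_19^× = {x ∈ ℤ_19 : v_19(x) = 0}. Here v_19(5054) = v_19(num) − v_19(den) = 2; compare against these criteria.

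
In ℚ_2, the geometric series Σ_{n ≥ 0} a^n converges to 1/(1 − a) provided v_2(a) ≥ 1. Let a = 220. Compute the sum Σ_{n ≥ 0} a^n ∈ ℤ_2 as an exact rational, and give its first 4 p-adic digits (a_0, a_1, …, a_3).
Σ a^n = 1/(1 − a) = -1/219;  first 4 digits = (1, 0, 1, 1)

v_2(a) = 2 ≥ 1, so the series converges in ℤ_2 to 1/(1 − a) = 1/(1 − 220) = -1/219. Expand this rational in ℤ_2: compute digits iteratively via d_i = x_i mod 2, x_{i+1} = (x_i − d_i)/2. The first 4 digits are (1, 0, 1, 1).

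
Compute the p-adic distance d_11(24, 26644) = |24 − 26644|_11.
d_11(24, 26644) = 1/1331

Step 1 — x − y = 24 − 26644 = -26620. Step 2 — v_11(-26620) = 3 (factor: -26620 = −(11^3 · 20); the sign does not affect v_p). Step 3 — |x − y|_11 = 11^{-3} = 1/1331.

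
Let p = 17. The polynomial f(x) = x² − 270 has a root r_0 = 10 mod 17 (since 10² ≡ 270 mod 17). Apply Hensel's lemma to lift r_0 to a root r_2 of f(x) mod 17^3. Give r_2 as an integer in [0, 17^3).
r_2 = 4498 (mod 4913)

Hensel's recurrence: r_{i+1} = r_i − f(r_i)·(f′(r_i))^{-1} mod 17^{i+2}, with f′(x) = 2x. Iterate:
  r_0 = 10 (mod 17)
  r_1 = 163 (mod 289)
  r_2 = 4498 (mod 4913)
Final: r_2 = 4498, and one checks f(r_2) ≡ 0 mod 17^3.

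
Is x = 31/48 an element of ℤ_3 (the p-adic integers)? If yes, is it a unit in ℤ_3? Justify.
x ∉ ℤ_3 (v_3(x) = -1 < 0)

ℤ_3 = {x ∈ ℚ_3 : v_3(x) ≥ 0} and ℤ_3^× = {x ∈ ℤ_3 : v_3(x) = 0}. Here v_3(31/48) = v_3(num) − v_3(den) = -1; compare against these criteria.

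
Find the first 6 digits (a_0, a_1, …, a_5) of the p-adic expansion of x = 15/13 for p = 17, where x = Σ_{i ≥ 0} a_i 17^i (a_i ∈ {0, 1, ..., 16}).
(a_0, …, a_5) = (9, 10, 2, 9, 6, 14)

v_17(15/13) = 0 (numerator and denominator both coprime to 17), so x ∈ ℤ_17^×. Compute digits iteratively via a_i = x_i mod 17, x_{i+1} = (x_i − a_i)/17, with x_0 = x:
  x_0 = 15/13;  a_0 = 9;  x_1 = (x_0 − 9)/17 = -6/13
  x_1 = -6/13;  a_1 = 10;  x_2 = (x_1 − 10)/17 = -8/13
  x_2 = -8/13;  a_2 = 2;  x_3 = (x_2 − 2)/17 = -2/13
  x_3 = -2/13;  a_3 = 9;  x_4 = (x_3 − 9)/17 = -7/13
  x_4 = -7/13;  a_4 = 6;  x_5 = (x_4 − 6)/17 = -5/13
  x_5 = -5/13;  a_5 = 14;  x_6 = (x_5 − 14)/17 = -11/13
Digits: (9, 10, 2, 9, 6, 14).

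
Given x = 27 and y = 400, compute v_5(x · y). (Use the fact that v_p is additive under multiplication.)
v_5(10800) = 2

v_p(x) = 0 (factor: 27 = 5^0 · 27); v_p(y) = 2 (factor: 400 = 5^2 · 16). Additivity: v_p(xy) = v_p(x) + v_p(y) = 0 + 2 = 2. (Direct check: xy = 10800 = 5^2 · (432).)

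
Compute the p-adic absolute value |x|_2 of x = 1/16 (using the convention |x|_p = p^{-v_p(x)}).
|1/16|_2 = 16

Step 1 — compute v_2(x) by factoring powers of 2 out of the numerator and denominator: v_2(1/16) = -4. Step 2 — apply |x|_p = p^{-v_p(x)} = 2^{4} = 16.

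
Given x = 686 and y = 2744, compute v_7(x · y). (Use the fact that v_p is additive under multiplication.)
v_7(1882384) = 6

v_p(x) = 3 (factor: 686 = 7^3 · 2); v_p(y) = 3 (factor: 2744 = 7^3 · 8). Additivity: v_p(xy) = v_p(x) + v_p(y) = 3 + 3 = 6. (Direct check: xy = 1882384 = 7^6 · (16).)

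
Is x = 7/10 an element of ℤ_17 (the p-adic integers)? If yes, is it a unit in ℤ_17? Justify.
x ∈ ℤ_17^× (unit); v_17(x) = 0

ℤ_17 = {x ∈ ℚ_17 : v_17(x) ≥ 0} and ℤ_17^× = {x ∈ ℤ_17 : v_17(x) = 0}. Here v_17(7/10) = v_17(num) − v_17(den) = 0; compare against these criteria.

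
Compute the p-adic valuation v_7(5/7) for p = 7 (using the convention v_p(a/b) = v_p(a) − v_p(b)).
v_7(5/7) = -1

Factor powers of 7 from the numerator and denominator of the reduced fraction: 5 = 7^0 · 5 and 7 = 7^1 · 1. Apply v_p(a/b) = v_p(a) − v_p(b): v_7(5/7) = 0 − 1 = -1.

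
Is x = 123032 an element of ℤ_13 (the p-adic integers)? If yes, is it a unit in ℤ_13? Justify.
x ∈ ℤ_13 but not a unit; v_13(x) = 3 > 0

ℤ_13 = {x ∈ ℚ_13 : v_13(x) ≥ 0} and ℤ_13^× = {x ∈ ℤ_13 : v_13(x) = 0}. Here v_13(123032) = v_13(num) − v_13(den) = 3; compare against these criteria.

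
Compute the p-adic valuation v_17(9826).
v_17(9826) = 3

v_17(n) is the largest exponent k such that 17^k divides n. Factor out: 9826 = 17^3 · 2. (Sign doesn't affect v_p.) So v_17(9826) = 3.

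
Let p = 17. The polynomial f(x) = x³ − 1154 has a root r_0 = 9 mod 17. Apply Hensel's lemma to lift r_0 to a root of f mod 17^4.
r_3 = 20902 (mod 83521)

Hensel: r_{i+1} = r_i − f(r_i)/f′(r_i) mod 17^{i+2}, where f′(x) = 3x². Iterate:
  r_0 = 9 (mod 17)
  r_1 = 94 (mod 289)
  r_2 = 1250 (mod 4913)
  r_3 = 20902 (mod 83521)
Final: r = 20902 with f(r) ≡ 0 mod 17^4.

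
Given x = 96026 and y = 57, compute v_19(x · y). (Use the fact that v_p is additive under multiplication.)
v_19(5473482) = 4

v_p(x) = 3 (factor: 96026 = 19^3 · 14); v_p(y) = 1 (factor: 57 = 19^1 · 3). Additivity: v_p(xy) = v_p(x) + v_p(y) = 3 + 1 = 4. (Direct check: xy = 5473482 = 19^4 · (42).)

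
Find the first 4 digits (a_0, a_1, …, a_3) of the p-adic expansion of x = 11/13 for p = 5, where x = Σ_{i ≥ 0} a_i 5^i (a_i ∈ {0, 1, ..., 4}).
(a_0, …, a_3) = (2, 4, 3, 0)

v_5(11/13) = 0 (numerator and denominator both coprime to 5), so x ∈ ℤ_5^×. Compute digits iteratively via a_i = x_i mod 5, x_{i+1} = (x_i − a_i)/5, with x_0 = x:
  x_0 = 11/13;  a_0 = 2;  x_1 = (x_0 − 2)/5 = -3/13
  x_1 = -3/13;  a_1 = 4;  x_2 = (x_1 − 4)/5 = -11/13
  x_2 = -11/13;  a_2 = 3;  x_3 = (x_2 − 3)/5 = -10/13
  x_3 = -10/13;  a_3 = 0;  x_4 = (x_3 − 0)/5 = -2/13
Digits: (2, 4, 3, 0).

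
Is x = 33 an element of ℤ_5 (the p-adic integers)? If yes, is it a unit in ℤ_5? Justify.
x ∈ ℤ_5^× (unit); v_5(x) = 0

ℤ_5 = {x ∈ ℚ_5 : v_5(x) ≥ 0} and ℤ_5^× = {x ∈ ℤ_5 : v_5(x) = 0}. Here v_5(33) = v_5(num) − v_5(den) = 0; compare against these criteria.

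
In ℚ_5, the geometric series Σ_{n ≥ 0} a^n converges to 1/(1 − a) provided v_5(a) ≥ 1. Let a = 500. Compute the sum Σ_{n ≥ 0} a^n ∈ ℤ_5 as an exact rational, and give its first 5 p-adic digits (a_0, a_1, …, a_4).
Σ a^n = 1/(1 − a) = -1/499;  first 5 digits = (1, 0, 0, 4, 0)

v_5(a) = 3 ≥ 1, so the series converges in ℤ_5 to 1/(1 − a) = 1/(1 − 500) = -1/499. Expand this rational in ℤ_5: compute digits iteratively via d_i = x_i mod 5, x_{i+1} = (x_i − d_i)/5. The first 5 digits are (1, 0, 0, 4, 0).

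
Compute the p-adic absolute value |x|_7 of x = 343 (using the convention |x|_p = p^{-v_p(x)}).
|343|_7 = 1/343

Step 1 — compute v_7(x) by factoring powers of 7 out of the numerator and denominator: v_7(343) = 3. Step 2 — apply |x|_p = p^{-v_p(x)} = 7^{-3} = 1/343.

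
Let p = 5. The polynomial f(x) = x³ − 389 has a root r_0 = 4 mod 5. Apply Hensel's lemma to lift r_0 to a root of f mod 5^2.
r_1 = 4 (mod 25)

Hensel: r_{i+1} = r_i − f(r_i)/f′(r_i) mod 5^{i+2}, where f′(x) = 3x². Iterate:
  r_0 = 4 (mod 5)
  r_1 = 4 (mod 25)
Final: r = 4 with f(r) ≡ 0 mod 5^2.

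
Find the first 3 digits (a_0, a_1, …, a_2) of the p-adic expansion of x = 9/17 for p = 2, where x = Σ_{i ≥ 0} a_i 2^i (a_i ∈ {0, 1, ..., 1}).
(a_0, …, a_2) = (1, 0, 0)

v_2(9/17) = 0 (numerator and denominator both coprime to 2), so x ∈ ℤ_2^×. Compute digits iteratively via a_i = x_i mod 2, x_{i+1} = (x_i − a_i)/2, with x_0 = x:
  x_0 = 9/17;  a_0 = 1;  x_1 = (x_0 − 1)/2 = -4/17
  x_1 = -4/17;  a_1 = 0;  x_2 = (x_1 − 0)/2 = -2/17
  x_2 = -2/17;  a_2 = 0;  x_3 = (x_2 − 0)/2 = -1/17
Digits: (1, 0, 0).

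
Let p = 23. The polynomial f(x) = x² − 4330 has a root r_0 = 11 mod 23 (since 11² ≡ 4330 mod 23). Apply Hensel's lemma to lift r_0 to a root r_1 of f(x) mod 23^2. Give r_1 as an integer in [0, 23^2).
r_1 = 34 (mod 529)

Hensel's recurrence: r_{i+1} = r_i − f(r_i)·(f′(r_i))^{-1} mod 23^{i+2}, with f′(x) = 2x. Iterate:
  r_0 = 11 (mod 23)
  r_1 = 34 (mod 529)
Final: r_1 = 34, and one checks f(r_1) ≡ 0 mod 23^2.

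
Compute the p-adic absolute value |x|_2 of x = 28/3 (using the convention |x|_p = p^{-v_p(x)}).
|28/3|_2 = 1/4

Step 1 — compute v_2(x) by factoring powers of 2 out of the numerator and denominator: v_2(28/3) = 2. Step 2 — apply |x|_p = p^{-v_p(x)} = 2^{-2} = 1/4.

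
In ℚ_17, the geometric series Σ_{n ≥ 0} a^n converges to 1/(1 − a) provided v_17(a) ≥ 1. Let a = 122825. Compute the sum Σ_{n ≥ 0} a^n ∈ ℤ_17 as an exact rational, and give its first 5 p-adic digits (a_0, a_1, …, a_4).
Σ a^n = 1/(1 − a) = -1/122824;  first 5 digits = (1, 0, 0, 8, 1)

v_17(a) = 3 ≥ 1, so the series converges in ℤ_17 to 1/(1 − a) = 1/(1 − 122825) = -1/122824. Expand this rational in ℤ_17: compute digits iteratively via d_i = x_i mod 17, x_{i+1} = (x_i − d_i)/17. The first 5 digits are (1, 0, 0, 8, 1).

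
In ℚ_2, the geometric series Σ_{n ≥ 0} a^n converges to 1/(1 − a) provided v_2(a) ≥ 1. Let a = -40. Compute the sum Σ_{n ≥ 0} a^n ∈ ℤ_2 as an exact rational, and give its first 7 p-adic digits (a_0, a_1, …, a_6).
Σ a^n = 1/(1 − a) = 1/41;  first 7 digits = (1, 0, 0, 1, 1, 0, 0)

v_2(a) = 3 ≥ 1, so the series converges in ℤ_2 to 1/(1 − a) = 1/(1 − (-40)) = 1/41. Expand this rational in ℤ_2: compute digits iteratively via d_i = x_i mod 2, x_{i+1} = (x_i − d_i)/2. The first 7 digits are (1, 0, 0, 1, 1, 0, 0).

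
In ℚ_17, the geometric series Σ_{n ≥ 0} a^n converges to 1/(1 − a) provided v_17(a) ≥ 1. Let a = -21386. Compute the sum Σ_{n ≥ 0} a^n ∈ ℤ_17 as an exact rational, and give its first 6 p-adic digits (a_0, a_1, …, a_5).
Σ a^n = 1/(1 − a) = 1/21387;  first 6 digits = (1, 0, 11, 12, 1, 16)

v_17(a) = 2 ≥ 1, so the series converges in ℤ_17 to 1/(1 − a) = 1/(1 − (-21386)) = 1/21387. Expand this rational in ℤ_17: compute digits iteratively via d_i = x_i mod 17, x_{i+1} = (x_i − d_i)/17. The first 6 digits are (1, 0, 11, 12, 1, 16).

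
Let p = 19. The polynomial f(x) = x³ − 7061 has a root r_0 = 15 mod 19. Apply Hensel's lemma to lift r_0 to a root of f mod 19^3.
r_2 = 167 (mod 6859)

Hensel: r_{i+1} = r_i − f(r_i)/f′(r_i) mod 19^{i+2}, where f′(x) = 3x². Iterate:
  r_0 = 15 (mod 19)
  r_1 = 167 (mod 361)
  r_2 = 167 (mod 6859)
Final: r = 167 with f(r) ≡ 0 mod 19^3.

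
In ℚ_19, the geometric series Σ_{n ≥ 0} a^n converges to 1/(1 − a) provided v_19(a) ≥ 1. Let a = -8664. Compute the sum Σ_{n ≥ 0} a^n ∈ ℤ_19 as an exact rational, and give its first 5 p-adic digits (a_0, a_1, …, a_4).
Σ a^n = 1/(1 − a) = 1/8665;  first 5 digits = (1, 0, 14, 17, 5)

v_19(a) = 2 ≥ 1, so the series converges in ℤ_19 to 1/(1 − a) = 1/(1 − (-8664)) = 1/8665. Expand this rational in ℤ_19: compute digits iteratively via d_i = x_i mod 19, x_{i+1} = (x_i − d_i)/19. The first 5 digits are (1, 0, 14, 17, 5).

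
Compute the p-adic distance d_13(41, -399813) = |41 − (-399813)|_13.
d_13(41, -399813) = 1/28561

Step 1 — x − y = 41 − (-399813) = 399854. Step 2 — v_13(399854) = 4 (factor: 399854 = (13^4 · 14); the sign does not affect v_p). Step 3 — |x − y|_13 = 13^{-4} = 1/28561.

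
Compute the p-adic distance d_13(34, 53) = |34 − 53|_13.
d_13(34, 53) = 1

Step 1 — x − y = 34 − 53 = -19. Step 2 — v_13(-19) = 0 (factor: -19 = −(13^0 · 19); the sign does not affect v_p). Step 3 — |x − y|_13 = 13^{0} = 1.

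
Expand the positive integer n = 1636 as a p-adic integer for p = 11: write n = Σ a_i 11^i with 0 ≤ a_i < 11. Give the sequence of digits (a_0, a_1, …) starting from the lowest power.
(a_0, a_1, …) = (8, 5, 2, 1)

Repeated division by 11 gives the digits low-to-high: 1636 = 8 + 5·11^1 + 2·11^2 + 1·11^3. Digit sequence: (8, 5, 2, 1).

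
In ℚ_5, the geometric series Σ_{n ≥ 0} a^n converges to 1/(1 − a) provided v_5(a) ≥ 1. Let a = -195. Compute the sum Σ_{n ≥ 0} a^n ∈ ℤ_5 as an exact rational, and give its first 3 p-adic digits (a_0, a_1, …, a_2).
Σ a^n = 1/(1 − a) = 1/196;  first 3 digits = (1, 1, 3)

v_5(a) = 1 ≥ 1, so the series converges in ℤ_5 to 1/(1 − a) = 1/(1 − (-195)) = 1/196. Expand this rational in ℤ_5: compute digits iteratively via d_i = x_i mod 5, x_{i+1} = (x_i − d_i)/5. The first 3 digits are (1, 1, 3).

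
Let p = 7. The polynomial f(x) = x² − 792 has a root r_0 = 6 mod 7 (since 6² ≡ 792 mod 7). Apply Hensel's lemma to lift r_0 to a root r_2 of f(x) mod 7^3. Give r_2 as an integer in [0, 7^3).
r_2 = 167 (mod 343)

Hensel's recurrence: r_{i+1} = r_i − f(r_i)·(f′(r_i))^{-1} mod 7^{i+2}, with f′(x) = 2x. Iterate:
  r_0 = 6 (mod 7)
  r_1 = 20 (mod 49)
  r_2 = 167 (mod 343)
Final: r_2 = 167, and one checks f(r_2) ≡ 0 mod 7^3.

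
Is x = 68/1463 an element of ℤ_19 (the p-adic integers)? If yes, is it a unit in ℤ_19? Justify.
x ∉ ℤ_19 (v_19(x) = -1 < 0)

ℤ_19 = {x ∈ ℚ_19 : v_19(x) ≥ 0} and ℤ_19^× = {x ∈ ℤ_19 : v_19(x) = 0}. Here v_19(68/1463) = v_19(num) − v_19(den) = -1; compare against these criteria.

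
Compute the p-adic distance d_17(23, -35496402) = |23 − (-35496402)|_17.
d_17(23, -35496402) = 1/1419857

Step 1 — x − y = 23 − (-35496402) = 35496425. Step 2 — v_17(35496425) = 5 (factor: 35496425 = (17^5 · 25); the sign does not affect v_p). Step 3 — |x − y|_17 = 17^{-5} = 1/1419857.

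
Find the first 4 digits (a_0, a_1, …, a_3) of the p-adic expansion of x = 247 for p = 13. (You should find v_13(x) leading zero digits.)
(a_0, …, a_3) = (0, 6, 1, 0)

v_13(247) = 1, so a_0 = ... = a_0 = 0. Factor out: x = 13^1 · u with u = 19 a unit in ℤ_13. Expand u iteratively via a_{v+i} = u_i mod 13, u_{i+1} = (u_i − a_{v+i})/13:
  u_0 = 19;  a_1 = 6;  u_1 = (u_0 − 6)/13 = 1
  u_1 = 1;  a_2 = 1;  u_2 = (u_1 − 1)/13 = 0
  u_2 = 0;  a_3 = 0;  u_3 = (u_2 − 0)/13 = 0
Digits: (0, 6, 1, 0).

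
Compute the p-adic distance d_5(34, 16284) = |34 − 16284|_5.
d_5(34, 16284) = 1/625

Step 1 — x − y = 34 − 16284 = -16250. Step 2 — v_5(-16250) = 4 (factor: -16250 = −(5^4 · 26); the sign does not affect v_p). Step 3 — |x − y|_5 = 5^{-4} = 1/625.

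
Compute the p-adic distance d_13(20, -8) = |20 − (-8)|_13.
d_13(20, -8) = 1

Step 1 — x − y = 20 − (-8) = 28. Step 2 — v_13(28) = 0 (factor: 28 = (13^0 · 28); the sign does not affect v_p). Step 3 — |x − y|_13 = 13^{0} = 1.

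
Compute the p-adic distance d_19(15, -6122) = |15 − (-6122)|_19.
d_19(15, -6122) = 1/361

Step 1 — x − y = 15 − (-6122) = 6137. Step 2 — v_19(6137) = 2 (factor: 6137 = (19^2 · 17); the sign does not affect v_p). Step 3 — |x − y|_19 = 19^{-2} = 1/361.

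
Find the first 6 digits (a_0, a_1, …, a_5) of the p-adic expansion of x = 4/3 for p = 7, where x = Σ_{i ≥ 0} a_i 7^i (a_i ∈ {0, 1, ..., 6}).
(a_0, …, a_5) = (6, 4, 4, 4, 4, 4)

v_7(4/3) = 0 (numerator and denominator both coprime to 7), so x ∈ ℤ_7^×. Compute digits iteratively via a_i = x_i mod 7, x_{i+1} = (x_i − a_i)/7, with x_0 = x:
  x_0 = 4/3;  a_0 = 6;  x_1 = (x_0 − 6)/7 = -2/3
  x_1 = -2/3;  a_1 = 4;  x_2 = (x_1 − 4)/7 = -2/3
  x_2 = -2/3;  a_2 = 4;  x_3 = (x_2 − 4)/7 = -2/3
  x_3 = -2/3;  a_3 = 4;  x_4 = (x_3 − 4)/7 = -2/3
  x_4 = -2/3;  a_4 = 4;  x_5 = (x_4 − 4)/7 = -2/3
  x_5 = -2/3;  a_5 = 4;  x_6 = (x_5 − 4)/7 = -2/3
Digits: (6, 4, 4, 4, 4, 4).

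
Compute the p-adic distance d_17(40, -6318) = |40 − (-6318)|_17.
d_17(40, -6318) = 1/289

Step 1 — x − y = 40 − (-6318) = 6358. Step 2 — v_17(6358) = 2 (factor: 6358 = (17^2 · 22); the sign does not affect v_p). Step 3 — |x − y|_17 = 17^{-2} = 1/289.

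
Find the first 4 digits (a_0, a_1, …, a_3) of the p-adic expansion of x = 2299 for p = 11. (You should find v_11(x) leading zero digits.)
(a_0, …, a_3) = (0, 0, 8, 1)

v_11(2299) = 2, so a_0 = ... = a_1 = 0. Factor out: x = 11^2 · u with u = 19 a unit in ℤ_11. Expand u iteratively via a_{v+i} = u_i mod 11, u_{i+1} = (u_i − a_{v+i})/11:
  u_0 = 19;  a_2 = 8;  u_1 = (u_0 − 8)/11 = 1
  u_1 = 1;  a_3 = 1;  u_2 = (u_1 − 1)/11 = 0
Digits: (0, 0, 8, 1).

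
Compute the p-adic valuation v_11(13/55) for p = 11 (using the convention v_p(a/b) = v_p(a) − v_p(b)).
v_11(13/55) = -1

Factor powers of 11 from the numerator and denominator of the reduced fraction: 13 = 11^0 · 13 and 55 = 11^1 · 5. Apply v_p(a/b) = v_p(a) − v_p(b): v_11(13/55) = 0 − 1 = -1.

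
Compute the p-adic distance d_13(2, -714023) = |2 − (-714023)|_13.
d_13(2, -714023) = 1/28561

Step 1 — x − y = 2 − (-714023) = 714025. Step 2 — v_13(714025) = 4 (factor: 714025 = (13^4 · 25); the sign does not affect v_p). Step 3 — |x − y|_13 = 13^{-4} = 1/28561.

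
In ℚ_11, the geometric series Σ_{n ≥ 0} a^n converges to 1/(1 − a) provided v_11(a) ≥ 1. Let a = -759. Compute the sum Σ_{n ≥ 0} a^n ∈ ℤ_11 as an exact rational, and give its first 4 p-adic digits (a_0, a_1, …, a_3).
Σ a^n = 1/(1 − a) = 1/760;  first 4 digits = (1, 8, 2, 9)

v_11(a) = 1 ≥ 1, so the series converges in ℤ_11 to 1/(1 − a) = 1/(1 − (-759)) = 1/760. Expand this rational in ℤ_11: compute digits iteratively via d_i = x_i mod 11, x_{i+1} = (x_i − d_i)/11. The first 4 digits are (1, 8, 2, 9).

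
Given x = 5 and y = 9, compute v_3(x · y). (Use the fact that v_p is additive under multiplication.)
v_3(45) = 2

v_p(x) = 0 (factor: 5 = 3^0 · 5); v_p(y) = 2 (factor: 9 = 3^2 · 1). Additivity: v_p(xy) = v_p(x) + v_p(y) = 0 + 2 = 2. (Direct check: xy = 45 = 3^2 · (5).)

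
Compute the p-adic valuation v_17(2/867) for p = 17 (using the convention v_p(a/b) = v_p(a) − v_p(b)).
v_17(2/867) = -2

Factor powers of 17 from the numerator and denominator of the reduced fraction: 2 = 17^0 · 2 and 867 = 17^2 · 3. Apply v_p(a/b) = v_p(a) − v_p(b): v_17(2/867) = 0 − 2 = -2.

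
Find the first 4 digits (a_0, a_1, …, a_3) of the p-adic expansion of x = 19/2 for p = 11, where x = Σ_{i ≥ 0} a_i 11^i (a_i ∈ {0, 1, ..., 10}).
(a_0, …, a_3) = (4, 6, 5, 5)

v_11(19/2) = 0 (numerator and denominator both coprime to 11), so x ∈ ℤ_11^×. Compute digits iteratively via a_i = x_i mod 11, x_{i+1} = (x_i − a_i)/11, with x_0 = x:
  x_0 = 19/2;  a_0 = 4;  x_1 = (x_0 − 4)/11 = 1/2
  x_1 = 1/2;  a_1 = 6;  x_2 = (x_1 − 6)/11 = -1/2
  x_2 = -1/2;  a_2 = 5;  x_3 = (x_2 − 5)/11 = -1/2
  x_3 = -1/2;  a_3 = 5;  x_4 = (x_3 − 5)/11 = -1/2
Digits: (4, 6, 5, 5).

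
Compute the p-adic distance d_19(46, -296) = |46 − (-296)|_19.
d_19(46, -296) = 1/19

Step 1 — x − y = 46 − (-296) = 342. Step 2 — v_19(342) = 1 (factor: 342 = (19^1 · 18); the sign does not affect v_p). Step 3 — |x − y|_19 = 19^{-1} = 1/19.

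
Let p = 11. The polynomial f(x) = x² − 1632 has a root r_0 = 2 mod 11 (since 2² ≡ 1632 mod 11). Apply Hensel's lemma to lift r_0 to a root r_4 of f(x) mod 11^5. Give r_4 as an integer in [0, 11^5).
r_4 = 61151 (mod 161051)

Hensel's recurrence: r_{i+1} = r_i − f(r_i)·(f′(r_i))^{-1} mod 11^{i+2}, with f′(x) = 2x. Iterate:
  r_0 = 2 (mod 11)
  r_1 = 46 (mod 121)
  r_2 = 1256 (mod 1331)
  r_3 = 2587 (mod 14641)
  r_4 = 61151 (mod 161051)
Final: r_4 = 61151, and one checks f(r_4) ≡ 0 mod 11^5.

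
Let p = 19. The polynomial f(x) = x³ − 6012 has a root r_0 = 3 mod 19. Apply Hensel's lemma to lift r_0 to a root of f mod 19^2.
r_1 = 345 (mod 361)

Hensel: r_{i+1} = r_i − f(r_i)/f′(r_i) mod 19^{i+2}, where f′(x) = 3x². Iterate:
  r_0 = 3 (mod 19)
  r_1 = 345 (mod 361)
Final: r = 345 with f(r) ≡ 0 mod 19^2.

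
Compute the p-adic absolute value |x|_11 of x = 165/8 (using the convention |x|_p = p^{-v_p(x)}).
|165/8|_11 = 1/11

Step 1 — compute v_11(x) by factoring powers of 11 out of the numerator and denominator: v_11(165/8) = 1. Step 2 — apply |x|_p = p^{-v_p(x)} = 11^{-1} = 1/11.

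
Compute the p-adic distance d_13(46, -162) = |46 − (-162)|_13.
d_13(46, -162) = 1/13

Step 1 — x − y = 46 − (-162) = 208. Step 2 — v_13(208) = 1 (factor: 208 = (13^1 · 16); the sign does not affect v_p). Step 3 — |x − y|_13 = 13^{-1} = 1/13.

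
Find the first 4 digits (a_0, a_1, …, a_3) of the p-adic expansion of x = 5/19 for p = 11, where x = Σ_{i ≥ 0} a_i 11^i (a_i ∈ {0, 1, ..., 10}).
(a_0, …, a_3) = (2, 1, 8, 1)

v_11(5/19) = 0 (numerator and denominator both coprime to 11), so x ∈ ℤ_11^×. Compute digits iteratively via a_i = x_i mod 11, x_{i+1} = (x_i − a_i)/11, with x_0 = x:
  x_0 = 5/19;  a_0 = 2;  x_1 = (x_0 − 2)/11 = -3/19
  x_1 = -3/19;  a_1 = 1;  x_2 = (x_1 − 1)/11 = -2/19
  x_2 = -2/19;  a_2 = 8;  x_3 = (x_2 − 8)/11 = -14/19
  x_3 = -14/19;  a_3 = 1;  x_4 = (x_3 − 1)/11 = -3/19
Digits: (2, 1, 8, 1).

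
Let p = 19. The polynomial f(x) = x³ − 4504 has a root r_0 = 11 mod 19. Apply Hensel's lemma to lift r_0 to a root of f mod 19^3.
r_2 = 1778 (mod 6859)

Hensel: r_{i+1} = r_i − f(r_i)/f′(r_i) mod 19^{i+2}, where f′(x) = 3x². Iterate:
  r_0 = 11 (mod 19)
  r_1 = 334 (mod 361)
  r_2 = 1778 (mod 6859)
Final: r = 1778 with f(r) ≡ 0 mod 19^3.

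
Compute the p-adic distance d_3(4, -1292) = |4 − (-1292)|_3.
d_3(4, -1292) = 1/81

Step 1 — x − y = 4 − (-1292) = 1296. Step 2 — v_3(1296) = 4 (factor: 1296 = (3^4 · 16); the sign does not affect v_p). Step 3 — |x − y|_3 = 3^{-4} = 1/81.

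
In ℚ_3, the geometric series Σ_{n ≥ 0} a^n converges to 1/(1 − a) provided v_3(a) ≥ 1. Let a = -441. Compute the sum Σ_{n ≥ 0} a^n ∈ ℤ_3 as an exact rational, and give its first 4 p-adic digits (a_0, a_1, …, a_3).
Σ a^n = 1/(1 − a) = 1/442;  first 4 digits = (1, 0, 2, 1)

v_3(a) = 2 ≥ 1, so the series converges in ℤ_3 to 1/(1 − a) = 1/(1 − (-441)) = 1/442. Expand this rational in ℤ_3: compute digits iteratively via d_i = x_i mod 3, x_{i+1} = (x_i − d_i)/3. The first 4 digits are (1, 0, 2, 1).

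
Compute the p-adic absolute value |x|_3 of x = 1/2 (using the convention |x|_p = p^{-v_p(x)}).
|1/2|_3 = 1

Step 1 — compute v_3(x) by factoring powers of 3 out of the numerator and denominator: v_3(1/2) = 0. Step 2 — apply |x|_p = p^{-v_p(x)} = 3^{0} = 1.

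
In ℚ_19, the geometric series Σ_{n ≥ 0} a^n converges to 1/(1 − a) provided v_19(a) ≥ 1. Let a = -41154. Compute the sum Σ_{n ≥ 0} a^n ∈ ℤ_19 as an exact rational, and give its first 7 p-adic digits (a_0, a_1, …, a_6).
Σ a^n = 1/(1 − a) = 1/41155;  first 7 digits = (1, 0, 0, 13, 18, 18, 16)

v_19(a) = 3 ≥ 1, so the series converges in ℤ_19 to 1/(1 − a) = 1/(1 − (-41154)) = 1/41155. Expand this rational in ℤ_19: compute digits iteratively via d_i = x_i mod 19, x_{i+1} = (x_i − d_i)/19. The first 7 digits are (1, 0, 0, 13, 18, 18, 16).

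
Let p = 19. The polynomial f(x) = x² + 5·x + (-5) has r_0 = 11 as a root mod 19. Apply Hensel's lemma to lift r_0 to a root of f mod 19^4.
r_3 = 38391 (mod 130321)

Hensel: r_{i+1} = r_i − f(r_i)·(f′(r_i))^{-1} mod 19^{i+2}, f′(x) = 2x + 5. Iterate:
  r_0 = 11 (mod 19)
  r_1 = 125 (mod 361)
  r_2 = 4096 (mod 6859)
  r_3 = 38391 (mod 130321)
Final: r = 38391 satisfies f(r) ≡ 0 mod 19^4.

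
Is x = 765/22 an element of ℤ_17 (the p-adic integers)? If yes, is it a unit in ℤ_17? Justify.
x ∈ ℤ_17 but not a unit; v_17(x) = 1 > 0

ℤ_17 = {x ∈ ℚ_17 : v_17(x) ≥ 0} and ℤ_17^× = {x ∈ ℤ_17 : v_17(x) = 0}. Here v_17(765/22) = v_17(num) − v_17(den) = 1; compare against these criteria.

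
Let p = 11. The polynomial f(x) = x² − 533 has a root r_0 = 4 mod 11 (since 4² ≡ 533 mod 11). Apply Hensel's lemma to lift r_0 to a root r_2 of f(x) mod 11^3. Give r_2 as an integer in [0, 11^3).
r_2 = 719 (mod 1331)

Hensel's recurrence: r_{i+1} = r_i − f(r_i)·(f′(r_i))^{-1} mod 11^{i+2}, with f′(x) = 2x. Iterate:
  r_0 = 4 (mod 11)
  r_1 = 114 (mod 121)
  r_2 = 719 (mod 1331)
Final: r_2 = 719, and one checks f(r_2) ≡ 0 mod 11^3.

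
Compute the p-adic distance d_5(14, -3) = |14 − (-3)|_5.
d_5(14, -3) = 1

Step 1 — x − y = 14 − (-3) = 17. Step 2 — v_5(17) = 0 (factor: 17 = (5^0 · 17); the sign does not affect v_p). Step 3 — |x − y|_5 = 5^{0} = 1.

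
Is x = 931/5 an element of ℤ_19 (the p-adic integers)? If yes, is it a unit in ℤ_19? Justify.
x ∈ ℤ_19 but not a unit; v_19(x) = 1 > 0

ℤ_19 = {x ∈ ℚ_19 : v_19(x) ≥ 0} and ℤ_19^× = {x ∈ ℤ_19 : v_19(x) = 0}. Here v_19(931/5) = v_19(num) − v_19(den) = 1; compare against these criteria.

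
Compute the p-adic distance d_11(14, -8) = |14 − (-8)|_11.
d_11(14, -8) = 1/11

Step 1 — x − y = 14 − (-8) = 22. Step 2 — v_11(22) = 1 (factor: 22 = (11^1 · 2); the sign does not affect v_p). Step 3 — |x − y|_11 = 11^{-1} = 1/11.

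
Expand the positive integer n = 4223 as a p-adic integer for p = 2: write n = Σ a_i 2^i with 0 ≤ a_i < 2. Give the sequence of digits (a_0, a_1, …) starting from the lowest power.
(a_0, a_1, …) = (1, 1, 1, 1, 1, 1, 1, 0, 0, 0, 0, 0, 1)

Repeated division by 2 gives the digits low-to-high: 4223 = 1 + 1·2^1 + 1·2^2 + 1·2^3 + 1·2^4 + 1·2^5 + 1·2^6 + 1·2^12. Digit sequence: (1, 1, 1, 1, 1, 1, 1, 0, 0, 0, 0, 0, 1).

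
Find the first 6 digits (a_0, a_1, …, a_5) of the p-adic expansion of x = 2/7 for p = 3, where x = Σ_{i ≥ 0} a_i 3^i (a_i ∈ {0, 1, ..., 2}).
(a_0, …, a_5) = (2, 2, 0, 1, 0, 2)

v_3(2/7) = 0 (numerator and denominator both coprime to 3), so x ∈ ℤ_3^×. Compute digits iteratively via a_i = x_i mod 3, x_{i+1} = (x_i − a_i)/3, with x_0 = x:
  x_0 = 2/7;  a_0 = 2;  x_1 = (x_0 − 2)/3 = -4/7
  x_1 = -4/7;  a_1 = 2;  x_2 = (x_1 − 2)/3 = -6/7
  x_2 = -6/7;  a_2 = 0;  x_3 = (x_2 − 0)/3 = -2/7
  x_3 = -2/7;  a_3 = 1;  x_4 = (x_3 − 1)/3 = -3/7
  x_4 = -3/7;  a_4 = 0;  x_5 = (x_4 − 0)/3 = -1/7
  x_5 = -1/7;  a_5 = 2;  x_6 = (x_5 − 2)/3 = -5/7
Digits: (2, 2, 0, 1, 0, 2).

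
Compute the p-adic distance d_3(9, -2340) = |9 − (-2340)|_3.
d_3(9, -2340) = 1/81

Step 1 — x − y = 9 − (-2340) = 2349. Step 2 — v_3(2349) = 4 (factor: 2349 = (3^4 · 29); the sign does not affect v_p). Step 3 — |x − y|_3 = 3^{-4} = 1/81.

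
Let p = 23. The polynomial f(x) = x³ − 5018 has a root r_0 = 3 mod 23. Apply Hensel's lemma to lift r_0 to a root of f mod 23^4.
r_3 = 24659 (mod 279841)

Hensel: r_{i+1} = r_i − f(r_i)/f′(r_i) mod 23^{i+2}, where f′(x) = 3x². Iterate:
  r_0 = 3 (mod 23)
  r_1 = 325 (mod 529)
  r_2 = 325 (mod 12167)
  r_3 = 24659 (mod 279841)
Final: r = 24659 with f(r) ≡ 0 mod 23^4.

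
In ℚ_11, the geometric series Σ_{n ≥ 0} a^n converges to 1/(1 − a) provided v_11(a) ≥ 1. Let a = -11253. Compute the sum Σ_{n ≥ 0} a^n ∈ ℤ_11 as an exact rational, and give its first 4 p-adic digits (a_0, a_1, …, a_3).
Σ a^n = 1/(1 − a) = 1/11254;  first 4 digits = (1, 0, 6, 2)

v_11(a) = 2 ≥ 1, so the series converges in ℤ_11 to 1/(1 − a) = 1/(1 − (-11253)) = 1/11254. Expand this rational in ℤ_11: compute digits iteratively via d_i = x_i mod 11, x_{i+1} = (x_i − d_i)/11. The first 4 digits are (1, 0, 6, 2).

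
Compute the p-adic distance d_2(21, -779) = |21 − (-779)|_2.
d_2(21, -779) = 1/32

Step 1 — x − y = 21 − (-779) = 800. Step 2 — v_2(800) = 5 (factor: 800 = (2^5 · 25); the sign does not affect v_p). Step 3 — |x − y|_2 = 2^{-5} = 1/32.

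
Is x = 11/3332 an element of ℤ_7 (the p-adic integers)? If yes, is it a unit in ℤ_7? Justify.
x ∉ ℤ_7 (v_7(x) = -2 < 0)

ℤ_7 = {x ∈ ℚ_7 : v_7(x) ≥ 0} and ℤ_7^× = {x ∈ ℤ_7 : v_7(x) = 0}. Here v_7(11/3332) = v_7(num) − v_7(den) = -2; compare against these criteria.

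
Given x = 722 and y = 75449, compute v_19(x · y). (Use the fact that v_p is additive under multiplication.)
v_19(54474178) = 5

v_p(x) = 2 (factor: 722 = 19^2 · 2); v_p(y) = 3 (factor: 75449 = 19^3 · 11). Additivity: v_p(xy) = v_p(x) + v_p(y) = 2 + 3 = 5. (Direct check: xy = 54474178 = 19^5 · (22).)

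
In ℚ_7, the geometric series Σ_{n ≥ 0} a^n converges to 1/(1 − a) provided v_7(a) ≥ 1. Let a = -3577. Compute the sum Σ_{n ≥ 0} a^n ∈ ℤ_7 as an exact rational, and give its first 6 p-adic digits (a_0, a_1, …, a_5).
Σ a^n = 1/(1 − a) = 1/3578;  first 6 digits = (1, 0, 4, 3, 0, 5)

v_7(a) = 2 ≥ 1, so the series converges in ℤ_7 to 1/(1 − a) = 1/(1 − (-3577)) = 1/3578. Expand this rational in ℤ_7: compute digits iteratively via d_i = x_i mod 7, x_{i+1} = (x_i − d_i)/7. The first 6 digits are (1, 0, 4, 3, 0, 5).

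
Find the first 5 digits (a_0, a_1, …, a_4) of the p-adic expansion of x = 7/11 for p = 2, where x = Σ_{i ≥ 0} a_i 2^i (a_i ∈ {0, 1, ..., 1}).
(a_0, …, a_4) = (1, 0, 1, 0, 1)

v_2(7/11) = 0 (numerator and denominator both coprime to 2), so x ∈ ℤ_2^×. Compute digits iteratively via a_i = x_i mod 2, x_{i+1} = (x_i − a_i)/2, with x_0 = x:
  x_0 = 7/11;  a_0 = 1;  x_1 = (x_0 − 1)/2 = -2/11
  x_1 = -2/11;  a_1 = 0;  x_2 = (x_1 − 0)/2 = -1/11
  x_2 = -1/11;  a_2 = 1;  x_3 = (x_2 − 1)/2 = -6/11
  x_3 = -6/11;  a_3 = 0;  x_4 = (x_3 − 0)/2 = -3/11
  x_4 = -3/11;  a_4 = 1;  x_5 = (x_4 − 1)/2 = -7/11
Digits: (1, 0, 1, 0, 1).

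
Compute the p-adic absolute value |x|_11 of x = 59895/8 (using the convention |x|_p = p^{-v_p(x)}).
|59895/8|_11 = 1/1331

Step 1 — compute v_11(x) by factoring powers of 11 out of the numerator and denominator: v_11(59895/8) = 3. Step 2 — apply |x|_p = p^{-v_p(x)} = 11^{-3} = 1/1331.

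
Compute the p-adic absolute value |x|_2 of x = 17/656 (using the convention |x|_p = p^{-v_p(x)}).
|17/656|_2 = 16

Step 1 — compute v_2(x) by factoring powers of 2 out of the numerator and denominator: v_2(17/656) = -4. Step 2 — apply |x|_p = p^{-v_p(x)} = 2^{4} = 16.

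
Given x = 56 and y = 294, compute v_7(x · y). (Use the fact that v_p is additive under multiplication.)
v_7(16464) = 3

v_p(x) = 1 (factor: 56 = 7^1 · 8); v_p(y) = 2 (factor: 294 = 7^2 · 6). Additivity: v_p(xy) = v_p(x) + v_p(y) = 1 + 2 = 3. (Direct check: xy = 16464 = 7^3 · (48).)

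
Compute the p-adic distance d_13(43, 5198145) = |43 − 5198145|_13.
d_13(43, 5198145) = 1/371293

Step 1 — x − y = 43 − 5198145 = -5198102. Step 2 — v_13(-5198102) = 5 (factor: -5198102 = −(13^5 · 14); the sign does not affect v_p). Step 3 — |x − y|_13 = 13^{-5} = 1/371293.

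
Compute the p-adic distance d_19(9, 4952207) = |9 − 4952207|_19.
d_19(9, 4952207) = 1/2476099

Step 1 — x − y = 9 − 4952207 = -4952198. Step 2 — v_19(-4952198) = 5 (factor: -4952198 = −(19^5 · 2); the sign does not affect v_p). Step 3 — |x − y|_19 = 19^{-5} = 1/2476099.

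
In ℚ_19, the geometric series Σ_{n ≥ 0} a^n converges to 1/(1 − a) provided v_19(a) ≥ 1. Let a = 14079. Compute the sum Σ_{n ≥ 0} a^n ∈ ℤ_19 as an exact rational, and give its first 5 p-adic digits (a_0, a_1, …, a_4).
Σ a^n = 1/(1 − a) = -1/14078;  first 5 digits = (1, 0, 1, 2, 1)

v_19(a) = 2 ≥ 1, so the series converges in ℤ_19 to 1/(1 − a) = 1/(1 − 14079) = -1/14078. Expand this rational in ℤ_19: compute digits iteratively via d_i = x_i mod 19, x_{i+1} = (x_i − d_i)/19. The first 5 digits are (1, 0, 1, 2, 1).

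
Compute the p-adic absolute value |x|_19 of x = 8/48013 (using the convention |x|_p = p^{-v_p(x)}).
|8/48013|_19 = 6859

Step 1 — compute v_19(x) by factoring powers of 19 out of the numerator and denominator: v_19(8/48013) = -3. Step 2 — apply |x|_p = p^{-v_p(x)} = 19^{3} = 6859.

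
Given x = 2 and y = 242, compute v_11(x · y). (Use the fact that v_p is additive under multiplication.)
v_11(484) = 2

v_p(x) = 0 (factor: 2 = 11^0 · 2); v_p(y) = 2 (factor: 242 = 11^2 · 2). Additivity: v_p(xy) = v_p(x) + v_p(y) = 0 + 2 = 2. (Direct check: xy = 484 = 11^2 · (4).)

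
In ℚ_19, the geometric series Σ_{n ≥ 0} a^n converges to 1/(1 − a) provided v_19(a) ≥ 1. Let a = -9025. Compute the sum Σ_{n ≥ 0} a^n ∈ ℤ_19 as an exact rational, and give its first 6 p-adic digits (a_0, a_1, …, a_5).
Σ a^n = 1/(1 − a) = 1/9026;  first 6 digits = (1, 0, 13, 17, 16, 13)

v_19(a) = 2 ≥ 1, so the series converges in ℤ_19 to 1/(1 − a) = 1/(1 − (-9025)) = 1/9026. Expand this rational in ℤ_19: compute digits iteratively via d_i = x_i mod 19, x_{i+1} = (x_i − d_i)/19. The first 6 digits are (1, 0, 13, 17, 16, 13).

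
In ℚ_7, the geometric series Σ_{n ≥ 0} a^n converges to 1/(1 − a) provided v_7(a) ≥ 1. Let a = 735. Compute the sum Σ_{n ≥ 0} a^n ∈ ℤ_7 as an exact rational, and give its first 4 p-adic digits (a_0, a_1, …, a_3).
Σ a^n = 1/(1 − a) = -1/734;  first 4 digits = (1, 0, 1, 2)

v_7(a) = 2 ≥ 1, so the series converges in ℤ_7 to 1/(1 − a) = 1/(1 − 735) = -1/734. Expand this rational in ℤ_7: compute digits iteratively via d_i = x_i mod 7, x_{i+1} = (x_i − d_i)/7. The first 4 digits are (1, 0, 1, 2).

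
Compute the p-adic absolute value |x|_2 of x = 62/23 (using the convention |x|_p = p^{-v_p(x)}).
|62/23|_2 = 1/2

Step 1 — compute v_2(x) by factoring powers of 2 out of the numerator and denominator: v_2(62/23) = 1. Step 2 — apply |x|_p = p^{-v_p(x)} = 2^{-1} = 1/2.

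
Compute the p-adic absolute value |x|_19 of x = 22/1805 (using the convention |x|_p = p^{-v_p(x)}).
|22/1805|_19 = 361

Step 1 — compute v_19(x) by factoring powers of 19 out of the numerator and denominator: v_19(22/1805) = -2. Step 2 — apply |x|_p = p^{-v_p(x)} = 19^{2} = 361.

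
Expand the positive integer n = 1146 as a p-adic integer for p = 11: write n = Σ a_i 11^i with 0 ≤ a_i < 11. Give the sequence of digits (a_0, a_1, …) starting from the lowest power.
(a_0, a_1, …) = (2, 5, 9)

Repeated division by 11 gives the digits low-to-high: 1146 = 2 + 5·11^1 + 9·11^2. Digit sequence: (2, 5, 9).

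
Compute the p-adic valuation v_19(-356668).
v_19(-356668) = 3

v_19(n) is the largest exponent k such that 19^k divides n. Factor out: -356668 = -19^3 · 52. (Sign doesn't affect v_p.) So v_19(-356668) = 3.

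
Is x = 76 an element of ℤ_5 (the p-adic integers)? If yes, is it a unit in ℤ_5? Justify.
x ∈ ℤ_5^× (unit); v_5(x) = 0

ℤ_5 = {x ∈ ℚ_5 : v_5(x) ≥ 0} and ℤ_5^× = {x ∈ ℤ_5 : v_5(x) = 0}. Here v_5(76) = v_5(num) − v_5(den) = 0; compare against these criteria.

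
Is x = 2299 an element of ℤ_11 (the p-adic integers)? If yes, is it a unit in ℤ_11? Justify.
x ∈ ℤ_11 but not a unit; v_11(x) = 2 > 0

ℤ_11 = {x ∈ ℚ_11 : v_11(x) ≥ 0} and ℤ_11^× = {x ∈ ℤ_11 : v_11(x) = 0}. Here v_11(2299) = v_11(num) − v_11(den) = 2; compare against these criteria.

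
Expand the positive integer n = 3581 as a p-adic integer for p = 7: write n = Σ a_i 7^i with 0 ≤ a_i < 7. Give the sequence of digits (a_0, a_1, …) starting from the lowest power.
(a_0, a_1, …) = (4, 0, 3, 3, 1)

Repeated division by 7 gives the digits low-to-high: 3581 = 4 + 3·7^2 + 3·7^3 + 1·7^4. Digit sequence: (4, 0, 3, 3, 1).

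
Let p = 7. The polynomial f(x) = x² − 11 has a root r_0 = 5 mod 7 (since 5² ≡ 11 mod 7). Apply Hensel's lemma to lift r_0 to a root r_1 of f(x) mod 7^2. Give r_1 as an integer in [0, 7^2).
r_1 = 33 (mod 49)

Hensel's recurrence: r_{i+1} = r_i − f(r_i)·(f′(r_i))^{-1} mod 7^{i+2}, with f′(x) = 2x. Iterate:
  r_0 = 5 (mod 7)
  r_1 = 33 (mod 49)
Final: r_1 = 33, and one checks f(r_1) ≡ 0 mod 7^2.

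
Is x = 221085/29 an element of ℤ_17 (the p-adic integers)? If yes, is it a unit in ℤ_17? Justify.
x ∈ ℤ_17 but not a unit; v_17(x) = 3 > 0

ℤ_17 = {x ∈ ℚ_17 : v_17(x) ≥ 0} and ℤ_17^× = {x ∈ ℤ_17 : v_17(x) = 0}. Here v_17(221085/29) = v_17(num) − v_17(den) = 3; compare against these criteria.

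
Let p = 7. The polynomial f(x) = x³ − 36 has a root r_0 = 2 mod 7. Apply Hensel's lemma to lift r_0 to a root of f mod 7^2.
r_1 = 37 (mod 49)

Hensel: r_{i+1} = r_i − f(r_i)/f′(r_i) mod 7^{i+2}, where f′(x) = 3x². Iterate:
  r_0 = 2 (mod 7)
  r_1 = 37 (mod 49)
Final: r = 37 with f(r) ≡ 0 mod 7^2.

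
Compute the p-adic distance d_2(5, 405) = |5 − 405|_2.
d_2(5, 405) = 1/16

Step 1 — x − y = 5 − 405 = -400. Step 2 — v_2(-400) = 4 (factor: -400 = −(2^4 · 25); the sign does not affect v_p). Step 3 — |x − y|_2 = 2^{-4} = 1/16.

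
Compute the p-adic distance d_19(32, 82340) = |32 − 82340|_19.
d_19(32, 82340) = 1/6859

Step 1 — x − y = 32 − 82340 = -82308. Step 2 — v_19(-82308) = 3 (factor: -82308 = −(19^3 · 12); the sign does not affect v_p). Step 3 — |x − y|_19 = 19^{-3} = 1/6859.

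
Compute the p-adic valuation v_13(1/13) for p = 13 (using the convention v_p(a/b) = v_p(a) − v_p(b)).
v_13(1/13) = -1

Factor powers of 13 from the numerator and denominator of the reduced fraction: 1 = 13^0 · 1 and 13 = 13^1 · 1. Apply v_p(a/b) = v_p(a) − v_p(b): v_13(1/13) = 0 − 1 = -1.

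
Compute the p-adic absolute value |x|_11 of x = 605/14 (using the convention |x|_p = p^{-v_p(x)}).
|605/14|_11 = 1/121

Step 1 — compute v_11(x) by factoring powers of 11 out of the numerator and denominator: v_11(605/14) = 2. Step 2 — apply |x|_p = p^{-v_p(x)} = 11^{-2} = 1/121.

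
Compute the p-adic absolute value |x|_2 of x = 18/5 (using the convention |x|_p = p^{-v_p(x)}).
|18/5|_2 = 1/2

Step 1 — compute v_2(x) by factoring powers of 2 out of the numerator and denominator: v_2(18/5) = 1. Step 2 — apply |x|_p = p^{-v_p(x)} = 2^{-1} = 1/2.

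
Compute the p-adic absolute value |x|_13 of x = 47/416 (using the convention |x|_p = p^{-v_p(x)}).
|47/416|_13 = 13

Step 1 — compute v_13(x) by factoring powers of 13 out of the numerator and denominator: v_13(47/416) = -1. Step 2 — apply |x|_p = p^{-v_p(x)} = 13^{1} = 13.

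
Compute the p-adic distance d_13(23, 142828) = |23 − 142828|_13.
d_13(23, 142828) = 1/28561

Step 1 — x − y = 23 − 142828 = -142805. Step 2 — v_13(-142805) = 4 (factor: -142805 = −(13^4 · 5); the sign does not affect v_p). Step 3 — |x − y|_13 = 13^{-4} = 1/28561.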